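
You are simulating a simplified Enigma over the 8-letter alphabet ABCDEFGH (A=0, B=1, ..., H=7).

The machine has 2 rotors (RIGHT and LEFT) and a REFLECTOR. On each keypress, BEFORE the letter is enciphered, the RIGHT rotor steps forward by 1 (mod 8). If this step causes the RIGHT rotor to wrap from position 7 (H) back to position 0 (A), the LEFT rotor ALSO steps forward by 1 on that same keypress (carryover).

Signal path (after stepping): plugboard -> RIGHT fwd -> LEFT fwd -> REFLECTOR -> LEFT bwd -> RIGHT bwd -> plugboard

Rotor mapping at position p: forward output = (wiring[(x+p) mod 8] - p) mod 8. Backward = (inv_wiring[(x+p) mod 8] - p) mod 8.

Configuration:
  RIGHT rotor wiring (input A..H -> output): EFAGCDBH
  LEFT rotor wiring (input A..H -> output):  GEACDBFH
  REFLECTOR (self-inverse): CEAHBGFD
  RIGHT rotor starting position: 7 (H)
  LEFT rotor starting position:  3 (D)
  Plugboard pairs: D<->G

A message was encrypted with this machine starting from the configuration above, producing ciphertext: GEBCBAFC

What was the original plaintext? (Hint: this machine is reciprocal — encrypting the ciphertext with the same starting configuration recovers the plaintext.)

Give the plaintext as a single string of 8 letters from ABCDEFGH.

Answer: EDFAFCAH

Derivation:
Char 1 ('G'): step: R->0, L->4 (L advanced); G->plug->D->R->G->L->E->refl->B->L'->C->R'->E->plug->E
Char 2 ('E'): step: R->1, L=4; E->plug->E->R->C->L->B->refl->E->L'->G->R'->G->plug->D
Char 3 ('B'): step: R->2, L=4; B->plug->B->R->E->L->C->refl->A->L'->F->R'->F->plug->F
Char 4 ('C'): step: R->3, L=4; C->plug->C->R->A->L->H->refl->D->L'->D->R'->A->plug->A
Char 5 ('B'): step: R->4, L=4; B->plug->B->R->H->L->G->refl->F->L'->B->R'->F->plug->F
Char 6 ('A'): step: R->5, L=4; A->plug->A->R->G->L->E->refl->B->L'->C->R'->C->plug->C
Char 7 ('F'): step: R->6, L=4; F->plug->F->R->A->L->H->refl->D->L'->D->R'->A->plug->A
Char 8 ('C'): step: R->7, L=4; C->plug->C->R->G->L->E->refl->B->L'->C->R'->H->plug->H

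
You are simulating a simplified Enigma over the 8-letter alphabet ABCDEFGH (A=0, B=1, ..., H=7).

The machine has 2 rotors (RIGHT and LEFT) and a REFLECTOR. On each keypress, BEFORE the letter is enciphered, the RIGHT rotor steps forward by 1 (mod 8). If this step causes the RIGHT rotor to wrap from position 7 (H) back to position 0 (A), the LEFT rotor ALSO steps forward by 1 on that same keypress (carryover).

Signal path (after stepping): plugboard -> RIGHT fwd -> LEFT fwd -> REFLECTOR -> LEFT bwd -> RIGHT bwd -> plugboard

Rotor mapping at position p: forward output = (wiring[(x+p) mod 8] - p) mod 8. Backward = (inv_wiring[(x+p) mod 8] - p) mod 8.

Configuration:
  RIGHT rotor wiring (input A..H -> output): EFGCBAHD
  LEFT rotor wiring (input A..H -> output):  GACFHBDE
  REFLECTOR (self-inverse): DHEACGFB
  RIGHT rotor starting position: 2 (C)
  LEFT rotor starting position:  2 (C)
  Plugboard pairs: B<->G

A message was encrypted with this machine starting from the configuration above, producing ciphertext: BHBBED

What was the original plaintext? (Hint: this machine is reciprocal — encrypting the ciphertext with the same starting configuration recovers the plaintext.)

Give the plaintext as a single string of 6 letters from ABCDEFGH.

Char 1 ('B'): step: R->3, L=2; B->plug->G->R->C->L->F->refl->G->L'->H->R'->A->plug->A
Char 2 ('H'): step: R->4, L=2; H->plug->H->R->G->L->E->refl->C->L'->F->R'->A->plug->A
Char 3 ('B'): step: R->5, L=2; B->plug->G->R->F->L->C->refl->E->L'->G->R'->C->plug->C
Char 4 ('B'): step: R->6, L=2; B->plug->G->R->D->L->H->refl->B->L'->E->R'->F->plug->F
Char 5 ('E'): step: R->7, L=2; E->plug->E->R->D->L->H->refl->B->L'->E->R'->A->plug->A
Char 6 ('D'): step: R->0, L->3 (L advanced); D->plug->D->R->C->L->G->refl->F->L'->G->R'->C->plug->C

Answer: AACFAC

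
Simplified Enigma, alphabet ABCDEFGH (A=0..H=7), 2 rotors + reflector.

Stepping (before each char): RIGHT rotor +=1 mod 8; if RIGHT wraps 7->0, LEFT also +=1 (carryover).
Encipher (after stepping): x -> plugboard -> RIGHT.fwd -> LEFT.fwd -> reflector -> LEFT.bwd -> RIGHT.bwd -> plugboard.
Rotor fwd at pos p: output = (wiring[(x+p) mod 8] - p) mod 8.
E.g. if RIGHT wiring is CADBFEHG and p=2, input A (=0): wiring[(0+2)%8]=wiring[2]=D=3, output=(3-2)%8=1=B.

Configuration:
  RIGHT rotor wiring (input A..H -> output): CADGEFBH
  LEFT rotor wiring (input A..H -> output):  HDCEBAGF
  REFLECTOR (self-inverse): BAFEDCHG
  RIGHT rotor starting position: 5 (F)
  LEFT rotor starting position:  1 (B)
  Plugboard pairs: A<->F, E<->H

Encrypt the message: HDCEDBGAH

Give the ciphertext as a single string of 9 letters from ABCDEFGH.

Char 1 ('H'): step: R->6, L=1; H->plug->E->R->F->L->F->refl->C->L'->A->R'->F->plug->A
Char 2 ('D'): step: R->7, L=1; D->plug->D->R->E->L->H->refl->G->L'->H->R'->E->plug->H
Char 3 ('C'): step: R->0, L->2 (L advanced); C->plug->C->R->D->L->G->refl->H->L'->C->R'->A->plug->F
Char 4 ('E'): step: R->1, L=2; E->plug->H->R->B->L->C->refl->F->L'->G->R'->G->plug->G
Char 5 ('D'): step: R->2, L=2; D->plug->D->R->D->L->G->refl->H->L'->C->R'->C->plug->C
Char 6 ('B'): step: R->3, L=2; B->plug->B->R->B->L->C->refl->F->L'->G->R'->D->plug->D
Char 7 ('G'): step: R->4, L=2; G->plug->G->R->H->L->B->refl->A->L'->A->R'->A->plug->F
Char 8 ('A'): step: R->5, L=2; A->plug->F->R->G->L->F->refl->C->L'->B->R'->G->plug->G
Char 9 ('H'): step: R->6, L=2; H->plug->E->R->F->L->D->refl->E->L'->E->R'->C->plug->C

Answer: AHFGCDFGC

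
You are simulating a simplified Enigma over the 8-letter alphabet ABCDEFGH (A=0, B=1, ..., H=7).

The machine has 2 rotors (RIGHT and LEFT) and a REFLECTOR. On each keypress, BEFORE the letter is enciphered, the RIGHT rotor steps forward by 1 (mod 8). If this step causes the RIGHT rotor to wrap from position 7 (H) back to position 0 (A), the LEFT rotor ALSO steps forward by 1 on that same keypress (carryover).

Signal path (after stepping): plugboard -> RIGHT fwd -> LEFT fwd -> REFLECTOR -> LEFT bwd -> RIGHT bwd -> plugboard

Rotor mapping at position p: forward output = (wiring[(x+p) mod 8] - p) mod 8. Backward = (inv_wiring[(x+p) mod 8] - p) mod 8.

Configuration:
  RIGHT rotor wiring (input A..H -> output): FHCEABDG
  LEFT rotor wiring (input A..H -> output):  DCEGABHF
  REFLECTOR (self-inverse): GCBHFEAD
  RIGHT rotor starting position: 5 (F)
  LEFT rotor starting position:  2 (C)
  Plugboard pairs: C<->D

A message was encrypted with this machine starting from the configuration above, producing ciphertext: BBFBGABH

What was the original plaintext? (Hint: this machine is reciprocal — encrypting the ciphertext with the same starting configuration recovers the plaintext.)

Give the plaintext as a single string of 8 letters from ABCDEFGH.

Char 1 ('B'): step: R->6, L=2; B->plug->B->R->A->L->C->refl->B->L'->G->R'->F->plug->F
Char 2 ('B'): step: R->7, L=2; B->plug->B->R->G->L->B->refl->C->L'->A->R'->C->plug->D
Char 3 ('F'): step: R->0, L->3 (L advanced); F->plug->F->R->B->L->F->refl->E->L'->D->R'->G->plug->G
Char 4 ('B'): step: R->1, L=3; B->plug->B->R->B->L->F->refl->E->L'->D->R'->C->plug->D
Char 5 ('G'): step: R->2, L=3; G->plug->G->R->D->L->E->refl->F->L'->B->R'->E->plug->E
Char 6 ('A'): step: R->3, L=3; A->plug->A->R->B->L->F->refl->E->L'->D->R'->E->plug->E
Char 7 ('B'): step: R->4, L=3; B->plug->B->R->F->L->A->refl->G->L'->C->R'->D->plug->C
Char 8 ('H'): step: R->5, L=3; H->plug->H->R->D->L->E->refl->F->L'->B->R'->C->plug->D

Answer: FDGDEECD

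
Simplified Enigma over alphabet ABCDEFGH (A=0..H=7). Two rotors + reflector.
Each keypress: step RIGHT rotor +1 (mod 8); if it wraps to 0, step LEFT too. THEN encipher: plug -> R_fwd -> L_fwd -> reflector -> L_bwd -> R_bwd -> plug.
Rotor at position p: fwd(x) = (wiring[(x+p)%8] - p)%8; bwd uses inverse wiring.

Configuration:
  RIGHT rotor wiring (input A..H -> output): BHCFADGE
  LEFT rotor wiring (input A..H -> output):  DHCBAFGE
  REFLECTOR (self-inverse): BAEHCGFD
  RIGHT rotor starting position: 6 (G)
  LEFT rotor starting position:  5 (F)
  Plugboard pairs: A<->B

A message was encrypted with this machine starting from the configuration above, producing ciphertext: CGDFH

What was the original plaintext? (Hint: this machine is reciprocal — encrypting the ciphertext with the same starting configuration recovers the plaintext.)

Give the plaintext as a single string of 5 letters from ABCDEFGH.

Char 1 ('C'): step: R->7, L=5; C->plug->C->R->A->L->A->refl->B->L'->B->R'->F->plug->F
Char 2 ('G'): step: R->0, L->6 (L advanced); G->plug->G->R->G->L->C->refl->E->L'->E->R'->H->plug->H
Char 3 ('D'): step: R->1, L=6; D->plug->D->R->H->L->H->refl->D->L'->F->R'->F->plug->F
Char 4 ('F'): step: R->2, L=6; F->plug->F->R->C->L->F->refl->G->L'->B->R'->D->plug->D
Char 5 ('H'): step: R->3, L=6; H->plug->H->R->H->L->H->refl->D->L'->F->R'->B->plug->A

Answer: FHFDA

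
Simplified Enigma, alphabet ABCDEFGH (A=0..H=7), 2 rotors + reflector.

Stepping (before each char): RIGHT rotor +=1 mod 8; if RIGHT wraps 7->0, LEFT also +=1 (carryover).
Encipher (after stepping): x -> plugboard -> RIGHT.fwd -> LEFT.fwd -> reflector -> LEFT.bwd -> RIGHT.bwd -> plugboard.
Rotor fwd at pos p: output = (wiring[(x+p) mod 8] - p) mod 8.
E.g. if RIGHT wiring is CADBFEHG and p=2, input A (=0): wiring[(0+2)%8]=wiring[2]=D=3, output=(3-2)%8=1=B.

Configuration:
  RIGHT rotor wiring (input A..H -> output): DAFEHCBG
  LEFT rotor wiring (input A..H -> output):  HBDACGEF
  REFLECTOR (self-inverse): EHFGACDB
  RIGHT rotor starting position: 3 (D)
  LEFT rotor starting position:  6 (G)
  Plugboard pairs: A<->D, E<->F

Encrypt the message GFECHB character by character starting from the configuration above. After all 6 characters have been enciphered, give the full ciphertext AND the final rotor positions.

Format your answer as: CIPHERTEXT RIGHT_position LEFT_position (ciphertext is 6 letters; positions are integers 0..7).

Answer: AEFHAA 1 7

Derivation:
Char 1 ('G'): step: R->4, L=6; G->plug->G->R->B->L->H->refl->B->L'->C->R'->D->plug->A
Char 2 ('F'): step: R->5, L=6; F->plug->E->R->D->L->D->refl->G->L'->A->R'->F->plug->E
Char 3 ('E'): step: R->6, L=6; E->plug->F->R->G->L->E->refl->A->L'->H->R'->E->plug->F
Char 4 ('C'): step: R->7, L=6; C->plug->C->R->B->L->H->refl->B->L'->C->R'->H->plug->H
Char 5 ('H'): step: R->0, L->7 (L advanced); H->plug->H->R->G->L->H->refl->B->L'->E->R'->D->plug->A
Char 6 ('B'): step: R->1, L=7; B->plug->B->R->E->L->B->refl->H->L'->G->R'->D->plug->A
Final: ciphertext=AEFHAA, RIGHT=1, LEFT=7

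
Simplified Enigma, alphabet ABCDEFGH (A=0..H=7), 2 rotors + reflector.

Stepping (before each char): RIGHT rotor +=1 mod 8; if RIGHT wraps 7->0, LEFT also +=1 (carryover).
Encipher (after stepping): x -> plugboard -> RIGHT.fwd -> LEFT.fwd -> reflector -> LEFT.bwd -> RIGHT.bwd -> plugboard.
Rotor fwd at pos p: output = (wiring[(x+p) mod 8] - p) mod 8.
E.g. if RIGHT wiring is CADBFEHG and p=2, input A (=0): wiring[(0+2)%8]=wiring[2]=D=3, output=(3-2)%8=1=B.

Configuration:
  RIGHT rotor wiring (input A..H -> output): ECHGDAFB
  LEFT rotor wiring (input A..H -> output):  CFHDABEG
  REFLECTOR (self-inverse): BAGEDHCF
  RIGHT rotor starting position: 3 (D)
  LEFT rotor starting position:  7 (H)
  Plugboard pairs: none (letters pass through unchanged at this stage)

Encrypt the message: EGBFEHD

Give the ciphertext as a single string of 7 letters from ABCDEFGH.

Char 1 ('E'): step: R->4, L=7; E->plug->E->R->A->L->H->refl->F->L'->H->R'->A->plug->A
Char 2 ('G'): step: R->5, L=7; G->plug->G->R->B->L->D->refl->E->L'->E->R'->C->plug->C
Char 3 ('B'): step: R->6, L=7; B->plug->B->R->D->L->A->refl->B->L'->F->R'->G->plug->G
Char 4 ('F'): step: R->7, L=7; F->plug->F->R->E->L->E->refl->D->L'->B->R'->G->plug->G
Char 5 ('E'): step: R->0, L->0 (L advanced); E->plug->E->R->D->L->D->refl->E->L'->G->R'->D->plug->D
Char 6 ('H'): step: R->1, L=0; H->plug->H->R->D->L->D->refl->E->L'->G->R'->B->plug->B
Char 7 ('D'): step: R->2, L=0; D->plug->D->R->G->L->E->refl->D->L'->D->R'->E->plug->E

Answer: ACGGDBE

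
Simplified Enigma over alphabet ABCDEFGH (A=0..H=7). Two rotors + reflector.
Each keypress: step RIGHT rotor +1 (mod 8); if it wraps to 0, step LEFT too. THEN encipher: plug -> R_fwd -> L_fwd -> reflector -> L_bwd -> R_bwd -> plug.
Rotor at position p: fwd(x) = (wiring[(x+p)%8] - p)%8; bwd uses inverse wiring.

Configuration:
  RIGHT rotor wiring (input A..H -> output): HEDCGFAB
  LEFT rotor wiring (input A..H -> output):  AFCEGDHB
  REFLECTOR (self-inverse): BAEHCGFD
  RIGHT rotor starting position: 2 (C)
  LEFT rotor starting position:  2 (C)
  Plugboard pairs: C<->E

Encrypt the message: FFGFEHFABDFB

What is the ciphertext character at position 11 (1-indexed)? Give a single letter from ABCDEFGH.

Char 1 ('F'): step: R->3, L=2; F->plug->F->R->E->L->F->refl->G->L'->G->R'->E->plug->C
Char 2 ('F'): step: R->4, L=2; F->plug->F->R->A->L->A->refl->B->L'->D->R'->E->plug->C
Char 3 ('G'): step: R->5, L=2; G->plug->G->R->F->L->H->refl->D->L'->H->R'->E->plug->C
Char 4 ('F'): step: R->6, L=2; F->plug->F->R->E->L->F->refl->G->L'->G->R'->D->plug->D
Char 5 ('E'): step: R->7, L=2; E->plug->C->R->F->L->H->refl->D->L'->H->R'->F->plug->F
Char 6 ('H'): step: R->0, L->3 (L advanced); H->plug->H->R->B->L->D->refl->H->L'->H->R'->A->plug->A
Char 7 ('F'): step: R->1, L=3; F->plug->F->R->H->L->H->refl->D->L'->B->R'->C->plug->E
Char 8 ('A'): step: R->2, L=3; A->plug->A->R->B->L->D->refl->H->L'->H->R'->F->plug->F
Char 9 ('B'): step: R->3, L=3; B->plug->B->R->D->L->E->refl->C->L'->G->R'->E->plug->C
Char 10 ('D'): step: R->4, L=3; D->plug->D->R->F->L->F->refl->G->L'->E->R'->C->plug->E
Char 11 ('F'): step: R->5, L=3; F->plug->F->R->G->L->C->refl->E->L'->D->R'->B->plug->B

B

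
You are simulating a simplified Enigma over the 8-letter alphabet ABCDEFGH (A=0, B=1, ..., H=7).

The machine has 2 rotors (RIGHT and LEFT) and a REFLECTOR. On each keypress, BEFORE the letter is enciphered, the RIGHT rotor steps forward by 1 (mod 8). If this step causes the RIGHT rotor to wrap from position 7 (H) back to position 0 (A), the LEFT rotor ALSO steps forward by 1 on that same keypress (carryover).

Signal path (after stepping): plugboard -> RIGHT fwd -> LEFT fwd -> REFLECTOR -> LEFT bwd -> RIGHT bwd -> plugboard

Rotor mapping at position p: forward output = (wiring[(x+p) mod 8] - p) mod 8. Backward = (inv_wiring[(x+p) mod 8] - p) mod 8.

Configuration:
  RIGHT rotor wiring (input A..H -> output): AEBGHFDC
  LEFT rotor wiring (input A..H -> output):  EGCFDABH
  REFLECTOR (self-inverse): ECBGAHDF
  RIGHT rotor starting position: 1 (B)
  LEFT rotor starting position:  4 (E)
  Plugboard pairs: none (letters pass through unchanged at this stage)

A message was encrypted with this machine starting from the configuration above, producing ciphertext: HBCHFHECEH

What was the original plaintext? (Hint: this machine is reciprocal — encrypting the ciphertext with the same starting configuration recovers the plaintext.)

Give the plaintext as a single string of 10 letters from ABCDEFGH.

Char 1 ('H'): step: R->2, L=4; H->plug->H->R->C->L->F->refl->H->L'->A->R'->F->plug->F
Char 2 ('B'): step: R->3, L=4; B->plug->B->R->E->L->A->refl->E->L'->B->R'->G->plug->G
Char 3 ('C'): step: R->4, L=4; C->plug->C->R->H->L->B->refl->C->L'->F->R'->G->plug->G
Char 4 ('H'): step: R->5, L=4; H->plug->H->R->C->L->F->refl->H->L'->A->R'->A->plug->A
Char 5 ('F'): step: R->6, L=4; F->plug->F->R->A->L->H->refl->F->L'->C->R'->C->plug->C
Char 6 ('H'): step: R->7, L=4; H->plug->H->R->E->L->A->refl->E->L'->B->R'->B->plug->B
Char 7 ('E'): step: R->0, L->5 (L advanced); E->plug->E->R->H->L->G->refl->D->L'->A->R'->A->plug->A
Char 8 ('C'): step: R->1, L=5; C->plug->C->R->F->L->F->refl->H->L'->D->R'->A->plug->A
Char 9 ('E'): step: R->2, L=5; E->plug->E->R->B->L->E->refl->A->L'->G->R'->G->plug->G
Char 10 ('H'): step: R->3, L=5; H->plug->H->R->G->L->A->refl->E->L'->B->R'->G->plug->G

Answer: FGGACBAAGG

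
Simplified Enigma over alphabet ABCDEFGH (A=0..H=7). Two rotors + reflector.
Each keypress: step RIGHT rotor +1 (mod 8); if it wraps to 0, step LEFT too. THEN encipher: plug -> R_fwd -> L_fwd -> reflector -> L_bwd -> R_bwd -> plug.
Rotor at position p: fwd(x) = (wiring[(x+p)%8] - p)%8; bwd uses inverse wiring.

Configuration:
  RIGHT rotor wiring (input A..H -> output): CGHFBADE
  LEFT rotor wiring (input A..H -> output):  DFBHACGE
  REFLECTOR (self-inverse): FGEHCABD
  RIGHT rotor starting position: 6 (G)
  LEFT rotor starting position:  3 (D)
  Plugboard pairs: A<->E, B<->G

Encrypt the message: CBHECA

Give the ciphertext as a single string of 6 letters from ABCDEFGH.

Answer: HGEAAB

Derivation:
Char 1 ('C'): step: R->7, L=3; C->plug->C->R->H->L->G->refl->B->L'->E->R'->H->plug->H
Char 2 ('B'): step: R->0, L->4 (L advanced); B->plug->G->R->D->L->A->refl->F->L'->G->R'->B->plug->G
Char 3 ('H'): step: R->1, L=4; H->plug->H->R->B->L->G->refl->B->L'->F->R'->A->plug->E
Char 4 ('E'): step: R->2, L=4; E->plug->A->R->F->L->B->refl->G->L'->B->R'->E->plug->A
Char 5 ('C'): step: R->3, L=4; C->plug->C->R->F->L->B->refl->G->L'->B->R'->E->plug->A
Char 6 ('A'): step: R->4, L=4; A->plug->E->R->G->L->F->refl->A->L'->D->R'->G->plug->B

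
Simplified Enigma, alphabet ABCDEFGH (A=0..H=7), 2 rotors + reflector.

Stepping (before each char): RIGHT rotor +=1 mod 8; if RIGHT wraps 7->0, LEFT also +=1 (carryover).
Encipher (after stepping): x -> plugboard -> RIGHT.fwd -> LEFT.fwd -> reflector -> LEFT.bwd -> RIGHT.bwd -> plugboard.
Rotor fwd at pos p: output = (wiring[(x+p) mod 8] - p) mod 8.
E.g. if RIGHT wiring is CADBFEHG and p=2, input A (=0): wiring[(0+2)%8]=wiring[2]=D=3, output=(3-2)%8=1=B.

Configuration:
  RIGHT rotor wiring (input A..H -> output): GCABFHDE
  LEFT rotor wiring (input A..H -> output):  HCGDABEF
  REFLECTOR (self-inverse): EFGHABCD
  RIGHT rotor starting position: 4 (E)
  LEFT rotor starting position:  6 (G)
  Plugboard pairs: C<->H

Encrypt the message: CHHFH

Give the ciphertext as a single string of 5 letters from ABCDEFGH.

Char 1 ('C'): step: R->5, L=6; C->plug->H->R->A->L->G->refl->C->L'->G->R'->B->plug->B
Char 2 ('H'): step: R->6, L=6; H->plug->C->R->A->L->G->refl->C->L'->G->R'->B->plug->B
Char 3 ('H'): step: R->7, L=6; H->plug->C->R->D->L->E->refl->A->L'->E->R'->H->plug->C
Char 4 ('F'): step: R->0, L->7 (L advanced); F->plug->F->R->H->L->F->refl->B->L'->F->R'->E->plug->E
Char 5 ('H'): step: R->1, L=7; H->plug->C->R->A->L->G->refl->C->L'->G->R'->E->plug->E

Answer: BBCEE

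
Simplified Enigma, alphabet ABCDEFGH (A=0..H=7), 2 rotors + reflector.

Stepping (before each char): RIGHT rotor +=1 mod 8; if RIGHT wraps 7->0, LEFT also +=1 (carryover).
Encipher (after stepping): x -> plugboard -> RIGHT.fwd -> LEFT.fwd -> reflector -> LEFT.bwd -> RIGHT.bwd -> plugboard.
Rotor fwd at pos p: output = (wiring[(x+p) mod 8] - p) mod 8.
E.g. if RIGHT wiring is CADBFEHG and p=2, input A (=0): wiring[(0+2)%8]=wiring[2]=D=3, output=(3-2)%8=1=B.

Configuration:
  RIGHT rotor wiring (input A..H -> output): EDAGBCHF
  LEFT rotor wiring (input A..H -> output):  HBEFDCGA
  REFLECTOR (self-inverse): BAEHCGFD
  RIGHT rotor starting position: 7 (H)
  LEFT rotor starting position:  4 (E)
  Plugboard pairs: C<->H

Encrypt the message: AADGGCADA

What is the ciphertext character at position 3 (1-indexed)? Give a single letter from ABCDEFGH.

Char 1 ('A'): step: R->0, L->5 (L advanced); A->plug->A->R->E->L->E->refl->C->L'->D->R'->B->plug->B
Char 2 ('A'): step: R->1, L=5; A->plug->A->R->C->L->D->refl->H->L'->F->R'->C->plug->H
Char 3 ('D'): step: R->2, L=5; D->plug->D->R->A->L->F->refl->G->L'->H->R'->C->plug->H

H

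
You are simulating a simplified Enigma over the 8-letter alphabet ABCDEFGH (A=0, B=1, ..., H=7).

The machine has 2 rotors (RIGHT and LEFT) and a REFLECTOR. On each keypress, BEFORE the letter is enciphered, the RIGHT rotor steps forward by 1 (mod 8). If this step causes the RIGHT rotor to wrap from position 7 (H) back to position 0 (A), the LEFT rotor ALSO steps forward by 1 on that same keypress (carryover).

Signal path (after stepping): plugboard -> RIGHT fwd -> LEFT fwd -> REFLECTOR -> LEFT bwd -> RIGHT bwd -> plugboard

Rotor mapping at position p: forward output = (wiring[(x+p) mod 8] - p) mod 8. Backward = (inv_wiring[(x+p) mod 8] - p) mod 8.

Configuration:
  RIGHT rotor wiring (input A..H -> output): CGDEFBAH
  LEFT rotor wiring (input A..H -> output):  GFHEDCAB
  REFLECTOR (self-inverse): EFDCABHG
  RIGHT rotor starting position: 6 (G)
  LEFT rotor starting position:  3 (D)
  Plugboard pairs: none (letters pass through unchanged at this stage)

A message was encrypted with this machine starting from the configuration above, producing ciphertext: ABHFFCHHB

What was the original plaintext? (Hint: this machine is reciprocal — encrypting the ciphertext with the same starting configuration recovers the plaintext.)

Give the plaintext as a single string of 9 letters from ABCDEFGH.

Char 1 ('A'): step: R->7, L=3; A->plug->A->R->A->L->B->refl->F->L'->D->R'->B->plug->B
Char 2 ('B'): step: R->0, L->4 (L advanced); B->plug->B->R->G->L->D->refl->C->L'->E->R'->D->plug->D
Char 3 ('H'): step: R->1, L=4; H->plug->H->R->B->L->G->refl->H->L'->A->R'->E->plug->E
Char 4 ('F'): step: R->2, L=4; F->plug->F->R->F->L->B->refl->F->L'->D->R'->C->plug->C
Char 5 ('F'): step: R->3, L=4; F->plug->F->R->H->L->A->refl->E->L'->C->R'->B->plug->B
Char 6 ('C'): step: R->4, L=4; C->plug->C->R->E->L->C->refl->D->L'->G->R'->E->plug->E
Char 7 ('H'): step: R->5, L=4; H->plug->H->R->A->L->H->refl->G->L'->B->R'->E->plug->E
Char 8 ('H'): step: R->6, L=4; H->plug->H->R->D->L->F->refl->B->L'->F->R'->E->plug->E
Char 9 ('B'): step: R->7, L=4; B->plug->B->R->D->L->F->refl->B->L'->F->R'->E->plug->E

Answer: BDECBEEEE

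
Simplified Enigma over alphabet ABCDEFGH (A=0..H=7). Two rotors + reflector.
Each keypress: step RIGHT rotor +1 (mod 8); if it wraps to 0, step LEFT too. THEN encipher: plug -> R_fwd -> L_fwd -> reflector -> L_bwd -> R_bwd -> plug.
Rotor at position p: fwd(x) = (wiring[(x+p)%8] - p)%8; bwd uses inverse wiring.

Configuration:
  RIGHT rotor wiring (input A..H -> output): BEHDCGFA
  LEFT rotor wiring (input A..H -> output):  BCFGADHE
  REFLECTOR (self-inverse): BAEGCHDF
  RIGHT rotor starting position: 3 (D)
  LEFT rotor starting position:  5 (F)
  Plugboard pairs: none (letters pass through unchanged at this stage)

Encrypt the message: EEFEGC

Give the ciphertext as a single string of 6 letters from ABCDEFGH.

Answer: ABDBHD

Derivation:
Char 1 ('E'): step: R->4, L=5; E->plug->E->R->F->L->A->refl->B->L'->G->R'->A->plug->A
Char 2 ('E'): step: R->5, L=5; E->plug->E->R->H->L->D->refl->G->L'->A->R'->B->plug->B
Char 3 ('F'): step: R->6, L=5; F->plug->F->R->F->L->A->refl->B->L'->G->R'->D->plug->D
Char 4 ('E'): step: R->7, L=5; E->plug->E->R->E->L->F->refl->H->L'->C->R'->B->plug->B
Char 5 ('G'): step: R->0, L->6 (L advanced); G->plug->G->R->F->L->A->refl->B->L'->A->R'->H->plug->H
Char 6 ('C'): step: R->1, L=6; C->plug->C->R->C->L->D->refl->G->L'->B->R'->D->plug->D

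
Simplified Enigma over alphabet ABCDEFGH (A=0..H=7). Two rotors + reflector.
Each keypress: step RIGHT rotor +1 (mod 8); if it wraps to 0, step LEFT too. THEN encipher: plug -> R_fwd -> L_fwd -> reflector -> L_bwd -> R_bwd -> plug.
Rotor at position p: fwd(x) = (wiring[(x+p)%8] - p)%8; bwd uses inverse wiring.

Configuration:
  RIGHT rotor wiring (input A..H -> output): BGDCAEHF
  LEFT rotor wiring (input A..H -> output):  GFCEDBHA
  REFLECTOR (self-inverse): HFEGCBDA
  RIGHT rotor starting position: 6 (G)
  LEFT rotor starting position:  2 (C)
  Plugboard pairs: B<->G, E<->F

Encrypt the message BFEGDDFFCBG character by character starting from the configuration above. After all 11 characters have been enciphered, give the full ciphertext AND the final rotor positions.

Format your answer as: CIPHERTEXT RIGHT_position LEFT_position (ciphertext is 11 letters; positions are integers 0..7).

Answer: CEFHHBABEFE 1 4

Derivation:
Char 1 ('B'): step: R->7, L=2; B->plug->G->R->F->L->G->refl->D->L'->H->R'->C->plug->C
Char 2 ('F'): step: R->0, L->3 (L advanced); F->plug->E->R->A->L->B->refl->F->L'->E->R'->F->plug->E
Char 3 ('E'): step: R->1, L=3; E->plug->F->R->G->L->C->refl->E->L'->D->R'->E->plug->F
Char 4 ('G'): step: R->2, L=3; G->plug->B->R->A->L->B->refl->F->L'->E->R'->H->plug->H
Char 5 ('D'): step: R->3, L=3; D->plug->D->R->E->L->F->refl->B->L'->A->R'->H->plug->H
Char 6 ('D'): step: R->4, L=3; D->plug->D->R->B->L->A->refl->H->L'->H->R'->G->plug->B
Char 7 ('F'): step: R->5, L=3; F->plug->E->R->B->L->A->refl->H->L'->H->R'->A->plug->A
Char 8 ('F'): step: R->6, L=3; F->plug->E->R->F->L->D->refl->G->L'->C->R'->G->plug->B
Char 9 ('C'): step: R->7, L=3; C->plug->C->R->H->L->H->refl->A->L'->B->R'->F->plug->E
Char 10 ('B'): step: R->0, L->4 (L advanced); B->plug->G->R->H->L->A->refl->H->L'->A->R'->E->plug->F
Char 11 ('G'): step: R->1, L=4; G->plug->B->R->C->L->D->refl->G->L'->G->R'->F->plug->E
Final: ciphertext=CEFHHBABEFE, RIGHT=1, LEFT=4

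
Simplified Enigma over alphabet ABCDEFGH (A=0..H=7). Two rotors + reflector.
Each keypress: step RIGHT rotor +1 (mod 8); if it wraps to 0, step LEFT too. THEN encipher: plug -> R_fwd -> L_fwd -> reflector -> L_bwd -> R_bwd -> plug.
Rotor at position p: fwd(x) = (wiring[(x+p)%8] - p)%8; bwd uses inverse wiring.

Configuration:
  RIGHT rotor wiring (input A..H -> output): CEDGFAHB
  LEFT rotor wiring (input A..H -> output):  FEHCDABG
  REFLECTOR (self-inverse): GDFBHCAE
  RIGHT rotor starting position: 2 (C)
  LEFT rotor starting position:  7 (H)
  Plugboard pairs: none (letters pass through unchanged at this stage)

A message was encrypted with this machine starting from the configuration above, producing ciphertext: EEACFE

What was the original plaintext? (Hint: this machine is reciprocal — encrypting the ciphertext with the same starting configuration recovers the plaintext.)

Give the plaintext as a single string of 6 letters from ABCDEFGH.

Answer: DBGDDG

Derivation:
Char 1 ('E'): step: R->3, L=7; E->plug->E->R->G->L->B->refl->D->L'->E->R'->D->plug->D
Char 2 ('E'): step: R->4, L=7; E->plug->E->R->G->L->B->refl->D->L'->E->R'->B->plug->B
Char 3 ('A'): step: R->5, L=7; A->plug->A->R->D->L->A->refl->G->L'->B->R'->G->plug->G
Char 4 ('C'): step: R->6, L=7; C->plug->C->R->E->L->D->refl->B->L'->G->R'->D->plug->D
Char 5 ('F'): step: R->7, L=7; F->plug->F->R->G->L->B->refl->D->L'->E->R'->D->plug->D
Char 6 ('E'): step: R->0, L->0 (L advanced); E->plug->E->R->F->L->A->refl->G->L'->H->R'->G->plug->G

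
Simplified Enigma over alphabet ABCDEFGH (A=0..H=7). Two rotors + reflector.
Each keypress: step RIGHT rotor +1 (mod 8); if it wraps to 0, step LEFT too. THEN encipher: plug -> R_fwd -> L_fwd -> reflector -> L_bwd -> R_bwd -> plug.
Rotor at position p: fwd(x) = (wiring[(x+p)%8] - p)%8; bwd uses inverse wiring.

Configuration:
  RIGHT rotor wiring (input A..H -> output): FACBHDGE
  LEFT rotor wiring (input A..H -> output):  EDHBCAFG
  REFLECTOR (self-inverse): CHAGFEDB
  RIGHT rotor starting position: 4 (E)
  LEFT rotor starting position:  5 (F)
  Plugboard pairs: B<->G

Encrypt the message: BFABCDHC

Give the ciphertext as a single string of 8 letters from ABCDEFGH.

Char 1 ('B'): step: R->5, L=5; B->plug->G->R->E->L->G->refl->D->L'->A->R'->D->plug->D
Char 2 ('F'): step: R->6, L=5; F->plug->F->R->D->L->H->refl->B->L'->C->R'->D->plug->D
Char 3 ('A'): step: R->7, L=5; A->plug->A->R->F->L->C->refl->A->L'->B->R'->C->plug->C
Char 4 ('B'): step: R->0, L->6 (L advanced); B->plug->G->R->G->L->E->refl->F->L'->D->R'->F->plug->F
Char 5 ('C'): step: R->1, L=6; C->plug->C->R->A->L->H->refl->B->L'->E->R'->H->plug->H
Char 6 ('D'): step: R->2, L=6; D->plug->D->R->B->L->A->refl->C->L'->H->R'->B->plug->G
Char 7 ('H'): step: R->3, L=6; H->plug->H->R->H->L->C->refl->A->L'->B->R'->E->plug->E
Char 8 ('C'): step: R->4, L=6; C->plug->C->R->C->L->G->refl->D->L'->F->R'->H->plug->H

Answer: DDCFHGEH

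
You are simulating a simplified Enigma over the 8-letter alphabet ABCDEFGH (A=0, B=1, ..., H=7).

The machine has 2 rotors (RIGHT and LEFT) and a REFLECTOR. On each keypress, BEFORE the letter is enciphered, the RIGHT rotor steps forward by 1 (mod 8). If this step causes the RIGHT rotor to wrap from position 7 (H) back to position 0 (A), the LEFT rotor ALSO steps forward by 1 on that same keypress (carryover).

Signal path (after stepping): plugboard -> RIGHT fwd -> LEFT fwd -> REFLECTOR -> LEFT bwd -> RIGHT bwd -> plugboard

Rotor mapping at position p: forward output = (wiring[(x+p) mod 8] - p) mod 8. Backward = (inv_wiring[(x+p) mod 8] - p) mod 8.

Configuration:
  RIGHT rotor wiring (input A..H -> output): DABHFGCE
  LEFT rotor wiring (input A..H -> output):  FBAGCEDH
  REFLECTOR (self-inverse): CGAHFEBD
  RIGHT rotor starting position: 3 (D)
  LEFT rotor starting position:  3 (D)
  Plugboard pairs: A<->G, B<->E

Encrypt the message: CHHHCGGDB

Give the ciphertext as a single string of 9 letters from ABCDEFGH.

Answer: EGFGDFABG

Derivation:
Char 1 ('C'): step: R->4, L=3; C->plug->C->R->G->L->G->refl->B->L'->C->R'->B->plug->E
Char 2 ('H'): step: R->5, L=3; H->plug->H->R->A->L->D->refl->H->L'->B->R'->A->plug->G
Char 3 ('H'): step: R->6, L=3; H->plug->H->R->A->L->D->refl->H->L'->B->R'->F->plug->F
Char 4 ('H'): step: R->7, L=3; H->plug->H->R->D->L->A->refl->C->L'->F->R'->A->plug->G
Char 5 ('C'): step: R->0, L->4 (L advanced); C->plug->C->R->B->L->A->refl->C->L'->H->R'->D->plug->D
Char 6 ('G'): step: R->1, L=4; G->plug->A->R->H->L->C->refl->A->L'->B->R'->F->plug->F
Char 7 ('G'): step: R->2, L=4; G->plug->A->R->H->L->C->refl->A->L'->B->R'->G->plug->A
Char 8 ('D'): step: R->3, L=4; D->plug->D->R->H->L->C->refl->A->L'->B->R'->E->plug->B
Char 9 ('B'): step: R->4, L=4; B->plug->E->R->H->L->C->refl->A->L'->B->R'->A->plug->G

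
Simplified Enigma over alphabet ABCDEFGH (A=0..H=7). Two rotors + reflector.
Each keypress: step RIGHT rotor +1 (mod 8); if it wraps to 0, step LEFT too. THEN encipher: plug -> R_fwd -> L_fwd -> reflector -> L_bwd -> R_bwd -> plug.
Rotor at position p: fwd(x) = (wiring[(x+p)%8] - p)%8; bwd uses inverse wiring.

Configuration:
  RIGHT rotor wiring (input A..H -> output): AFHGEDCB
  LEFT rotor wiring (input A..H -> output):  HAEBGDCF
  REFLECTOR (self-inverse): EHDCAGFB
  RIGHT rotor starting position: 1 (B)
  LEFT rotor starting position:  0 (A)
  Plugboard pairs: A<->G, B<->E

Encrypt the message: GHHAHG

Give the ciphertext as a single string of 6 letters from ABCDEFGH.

Char 1 ('G'): step: R->2, L=0; G->plug->A->R->F->L->D->refl->C->L'->G->R'->G->plug->A
Char 2 ('H'): step: R->3, L=0; H->plug->H->R->E->L->G->refl->F->L'->H->R'->D->plug->D
Char 3 ('H'): step: R->4, L=0; H->plug->H->R->C->L->E->refl->A->L'->B->R'->F->plug->F
Char 4 ('A'): step: R->5, L=0; A->plug->G->R->B->L->A->refl->E->L'->C->R'->F->plug->F
Char 5 ('H'): step: R->6, L=0; H->plug->H->R->F->L->D->refl->C->L'->G->R'->G->plug->A
Char 6 ('G'): step: R->7, L=0; G->plug->A->R->C->L->E->refl->A->L'->B->R'->B->plug->E

Answer: ADFFAE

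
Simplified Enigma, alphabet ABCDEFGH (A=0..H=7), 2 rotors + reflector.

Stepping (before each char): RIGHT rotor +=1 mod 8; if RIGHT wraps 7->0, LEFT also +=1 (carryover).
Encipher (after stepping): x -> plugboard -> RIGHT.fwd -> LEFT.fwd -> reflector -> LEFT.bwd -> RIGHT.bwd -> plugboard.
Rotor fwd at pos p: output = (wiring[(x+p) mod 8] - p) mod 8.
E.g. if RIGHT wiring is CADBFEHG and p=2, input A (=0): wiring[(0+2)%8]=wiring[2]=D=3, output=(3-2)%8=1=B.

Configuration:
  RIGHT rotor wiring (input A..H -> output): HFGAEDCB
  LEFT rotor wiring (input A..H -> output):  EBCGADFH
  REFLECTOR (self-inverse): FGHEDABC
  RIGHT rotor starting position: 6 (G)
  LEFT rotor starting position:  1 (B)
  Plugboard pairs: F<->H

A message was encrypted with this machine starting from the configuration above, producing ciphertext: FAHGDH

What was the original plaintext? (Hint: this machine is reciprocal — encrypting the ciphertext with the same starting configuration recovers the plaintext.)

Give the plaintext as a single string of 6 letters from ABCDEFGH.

Char 1 ('F'): step: R->7, L=1; F->plug->H->R->D->L->H->refl->C->L'->E->R'->G->plug->G
Char 2 ('A'): step: R->0, L->2 (L advanced); A->plug->A->R->H->L->H->refl->C->L'->G->R'->C->plug->C
Char 3 ('H'): step: R->1, L=2; H->plug->F->R->B->L->E->refl->D->L'->E->R'->A->plug->A
Char 4 ('G'): step: R->2, L=2; G->plug->G->R->F->L->F->refl->A->L'->A->R'->E->plug->E
Char 5 ('D'): step: R->3, L=2; D->plug->D->R->H->L->H->refl->C->L'->G->R'->E->plug->E
Char 6 ('H'): step: R->4, L=2; H->plug->F->R->B->L->E->refl->D->L'->E->R'->H->plug->F

Answer: GCAEEF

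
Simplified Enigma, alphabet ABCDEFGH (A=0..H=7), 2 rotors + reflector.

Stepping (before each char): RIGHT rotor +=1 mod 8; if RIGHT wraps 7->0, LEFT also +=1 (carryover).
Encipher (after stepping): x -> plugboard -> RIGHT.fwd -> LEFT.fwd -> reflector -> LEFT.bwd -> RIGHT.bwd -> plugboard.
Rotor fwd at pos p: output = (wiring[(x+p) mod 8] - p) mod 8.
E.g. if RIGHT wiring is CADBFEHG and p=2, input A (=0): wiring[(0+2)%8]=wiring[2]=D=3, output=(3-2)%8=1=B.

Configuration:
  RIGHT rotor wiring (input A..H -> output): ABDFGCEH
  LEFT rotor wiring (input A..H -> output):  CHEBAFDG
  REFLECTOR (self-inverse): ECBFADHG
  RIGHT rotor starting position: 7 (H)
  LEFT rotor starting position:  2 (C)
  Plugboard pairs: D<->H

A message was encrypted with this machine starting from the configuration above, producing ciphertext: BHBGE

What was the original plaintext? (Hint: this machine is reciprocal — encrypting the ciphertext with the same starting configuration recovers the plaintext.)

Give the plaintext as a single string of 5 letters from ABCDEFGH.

Char 1 ('B'): step: R->0, L->3 (L advanced); B->plug->B->R->B->L->F->refl->D->L'->E->R'->G->plug->G
Char 2 ('H'): step: R->1, L=3; H->plug->D->R->F->L->H->refl->G->L'->A->R'->A->plug->A
Char 3 ('B'): step: R->2, L=3; B->plug->B->R->D->L->A->refl->E->L'->G->R'->G->plug->G
Char 4 ('G'): step: R->3, L=3; G->plug->G->R->G->L->E->refl->A->L'->D->R'->B->plug->B
Char 5 ('E'): step: R->4, L=3; E->plug->E->R->E->L->D->refl->F->L'->B->R'->H->plug->D

Answer: GAGBD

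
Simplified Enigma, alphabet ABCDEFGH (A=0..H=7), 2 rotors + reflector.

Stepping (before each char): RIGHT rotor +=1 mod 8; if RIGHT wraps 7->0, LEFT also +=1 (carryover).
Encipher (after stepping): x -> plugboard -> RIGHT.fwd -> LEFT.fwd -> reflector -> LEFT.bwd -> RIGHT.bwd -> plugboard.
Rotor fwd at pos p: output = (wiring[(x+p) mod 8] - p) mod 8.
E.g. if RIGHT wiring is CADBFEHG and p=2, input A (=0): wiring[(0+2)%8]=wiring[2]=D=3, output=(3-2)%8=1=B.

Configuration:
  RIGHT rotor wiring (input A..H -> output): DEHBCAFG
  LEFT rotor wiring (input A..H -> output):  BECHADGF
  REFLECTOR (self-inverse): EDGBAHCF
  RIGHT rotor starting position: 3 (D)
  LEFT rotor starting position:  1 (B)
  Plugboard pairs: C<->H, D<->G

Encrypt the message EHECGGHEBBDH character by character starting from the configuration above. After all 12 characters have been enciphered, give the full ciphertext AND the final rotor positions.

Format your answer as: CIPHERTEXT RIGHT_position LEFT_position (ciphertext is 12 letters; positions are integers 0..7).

Char 1 ('E'): step: R->4, L=1; E->plug->E->R->H->L->A->refl->E->L'->G->R'->A->plug->A
Char 2 ('H'): step: R->5, L=1; H->plug->C->R->B->L->B->refl->D->L'->A->R'->B->plug->B
Char 3 ('E'): step: R->6, L=1; E->plug->E->R->B->L->B->refl->D->L'->A->R'->B->plug->B
Char 4 ('C'): step: R->7, L=1; C->plug->H->R->G->L->E->refl->A->L'->H->R'->A->plug->A
Char 5 ('G'): step: R->0, L->2 (L advanced); G->plug->D->R->B->L->F->refl->H->L'->G->R'->H->plug->C
Char 6 ('G'): step: R->1, L=2; G->plug->D->R->B->L->F->refl->H->L'->G->R'->B->plug->B
Char 7 ('H'): step: R->2, L=2; H->plug->C->R->A->L->A->refl->E->L'->E->R'->F->plug->F
Char 8 ('E'): step: R->3, L=2; E->plug->E->R->D->L->B->refl->D->L'->F->R'->C->plug->H
Char 9 ('B'): step: R->4, L=2; B->plug->B->R->E->L->E->refl->A->L'->A->R'->F->plug->F
Char 10 ('B'): step: R->5, L=2; B->plug->B->R->A->L->A->refl->E->L'->E->R'->G->plug->D
Char 11 ('D'): step: R->6, L=2; D->plug->G->R->E->L->E->refl->A->L'->A->R'->B->plug->B
Char 12 ('H'): step: R->7, L=2; H->plug->C->R->F->L->D->refl->B->L'->D->R'->F->plug->F
Final: ciphertext=ABBACBFHFDBF, RIGHT=7, LEFT=2

Answer: ABBACBFHFDBF 7 2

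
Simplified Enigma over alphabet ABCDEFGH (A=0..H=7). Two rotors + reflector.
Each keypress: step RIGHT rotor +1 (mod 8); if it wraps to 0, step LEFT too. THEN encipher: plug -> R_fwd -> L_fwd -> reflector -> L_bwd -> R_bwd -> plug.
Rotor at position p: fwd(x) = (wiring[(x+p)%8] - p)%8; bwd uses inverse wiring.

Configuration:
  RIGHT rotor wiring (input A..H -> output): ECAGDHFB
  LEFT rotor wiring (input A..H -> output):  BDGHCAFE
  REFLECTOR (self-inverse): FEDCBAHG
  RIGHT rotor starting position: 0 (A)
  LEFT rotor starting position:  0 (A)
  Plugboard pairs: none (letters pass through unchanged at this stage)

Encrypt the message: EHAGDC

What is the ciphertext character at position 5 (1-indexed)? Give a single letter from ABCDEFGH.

Char 1 ('E'): step: R->1, L=0; E->plug->E->R->G->L->F->refl->A->L'->F->R'->C->plug->C
Char 2 ('H'): step: R->2, L=0; H->plug->H->R->A->L->B->refl->E->L'->H->R'->F->plug->F
Char 3 ('A'): step: R->3, L=0; A->plug->A->R->D->L->H->refl->G->L'->C->R'->D->plug->D
Char 4 ('G'): step: R->4, L=0; G->plug->G->R->E->L->C->refl->D->L'->B->R'->C->plug->C
Char 5 ('D'): step: R->5, L=0; D->plug->D->R->H->L->E->refl->B->L'->A->R'->B->plug->B

B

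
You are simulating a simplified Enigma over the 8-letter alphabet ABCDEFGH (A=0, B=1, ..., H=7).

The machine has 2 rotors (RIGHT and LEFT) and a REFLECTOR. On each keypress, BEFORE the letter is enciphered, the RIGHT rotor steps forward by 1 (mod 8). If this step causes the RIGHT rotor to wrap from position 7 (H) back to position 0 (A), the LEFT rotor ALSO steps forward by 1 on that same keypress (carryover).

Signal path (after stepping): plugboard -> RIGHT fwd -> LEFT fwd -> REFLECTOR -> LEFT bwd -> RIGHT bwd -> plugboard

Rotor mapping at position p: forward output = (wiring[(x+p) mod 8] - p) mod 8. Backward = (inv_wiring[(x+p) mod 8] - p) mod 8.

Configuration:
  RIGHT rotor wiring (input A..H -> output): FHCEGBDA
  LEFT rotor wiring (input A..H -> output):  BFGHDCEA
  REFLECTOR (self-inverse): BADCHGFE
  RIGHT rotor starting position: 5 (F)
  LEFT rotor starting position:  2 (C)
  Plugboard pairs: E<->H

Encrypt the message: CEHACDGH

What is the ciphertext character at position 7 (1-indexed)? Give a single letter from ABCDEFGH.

Char 1 ('C'): step: R->6, L=2; C->plug->C->R->H->L->D->refl->C->L'->E->R'->E->plug->H
Char 2 ('E'): step: R->7, L=2; E->plug->H->R->E->L->C->refl->D->L'->H->R'->F->plug->F
Char 3 ('H'): step: R->0, L->3 (L advanced); H->plug->E->R->G->L->C->refl->D->L'->H->R'->B->plug->B
Char 4 ('A'): step: R->1, L=3; A->plug->A->R->G->L->C->refl->D->L'->H->R'->G->plug->G
Char 5 ('C'): step: R->2, L=3; C->plug->C->R->E->L->F->refl->G->L'->F->R'->H->plug->E
Char 6 ('D'): step: R->3, L=3; D->plug->D->R->A->L->E->refl->H->L'->C->R'->F->plug->F
Char 7 ('G'): step: R->4, L=3; G->plug->G->R->G->L->C->refl->D->L'->H->R'->C->plug->C

C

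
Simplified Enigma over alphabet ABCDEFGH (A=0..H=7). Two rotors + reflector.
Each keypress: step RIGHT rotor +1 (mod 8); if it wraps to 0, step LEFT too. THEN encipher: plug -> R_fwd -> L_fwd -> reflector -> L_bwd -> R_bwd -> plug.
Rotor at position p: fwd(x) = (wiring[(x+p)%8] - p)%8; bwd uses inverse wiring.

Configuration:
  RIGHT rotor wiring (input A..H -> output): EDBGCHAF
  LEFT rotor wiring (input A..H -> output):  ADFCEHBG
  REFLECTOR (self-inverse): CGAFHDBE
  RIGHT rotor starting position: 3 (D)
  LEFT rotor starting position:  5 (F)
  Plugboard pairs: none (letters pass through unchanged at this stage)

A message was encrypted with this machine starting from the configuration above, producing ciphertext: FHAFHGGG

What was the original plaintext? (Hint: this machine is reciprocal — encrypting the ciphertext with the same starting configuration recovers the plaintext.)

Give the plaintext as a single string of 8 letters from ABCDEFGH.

Answer: DCGAACHA

Derivation:
Char 1 ('F'): step: R->4, L=5; F->plug->F->R->H->L->H->refl->E->L'->B->R'->D->plug->D
Char 2 ('H'): step: R->5, L=5; H->plug->H->R->F->L->A->refl->C->L'->A->R'->C->plug->C
Char 3 ('A'): step: R->6, L=5; A->plug->A->R->C->L->B->refl->G->L'->E->R'->G->plug->G
Char 4 ('F'): step: R->7, L=5; F->plug->F->R->D->L->D->refl->F->L'->G->R'->A->plug->A
Char 5 ('H'): step: R->0, L->6 (L advanced); H->plug->H->R->F->L->E->refl->H->L'->E->R'->A->plug->A
Char 6 ('G'): step: R->1, L=6; G->plug->G->R->E->L->H->refl->E->L'->F->R'->C->plug->C
Char 7 ('G'): step: R->2, L=6; G->plug->G->R->C->L->C->refl->A->L'->B->R'->H->plug->H
Char 8 ('G'): step: R->3, L=6; G->plug->G->R->A->L->D->refl->F->L'->D->R'->A->plug->A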